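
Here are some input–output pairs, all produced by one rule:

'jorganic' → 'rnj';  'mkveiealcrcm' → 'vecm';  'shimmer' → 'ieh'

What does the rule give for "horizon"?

roo

Rule — move the first 2 characters to the end (rotate left by 2), then keep one character in every 3, starting at position 1 (positions 1st, 4th, 7th, ...).
On "horizon": the first step gives "rizonho", and the second then gives "roo".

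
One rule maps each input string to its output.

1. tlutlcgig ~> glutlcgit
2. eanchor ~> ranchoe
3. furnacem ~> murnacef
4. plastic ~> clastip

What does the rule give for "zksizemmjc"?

The rule is to swap the first and last characters.
Applying that to "zksizemmjc" gives "cksizemmjz".

cksizemmjz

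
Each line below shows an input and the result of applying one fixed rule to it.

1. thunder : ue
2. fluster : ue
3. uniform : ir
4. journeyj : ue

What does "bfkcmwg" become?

kw

In each case the input is transformed by: keep one character in every 3, starting at position 3 (positions 3rd, 6th, 9th, ...).
Applying that to "bfkcmwg" gives "kw".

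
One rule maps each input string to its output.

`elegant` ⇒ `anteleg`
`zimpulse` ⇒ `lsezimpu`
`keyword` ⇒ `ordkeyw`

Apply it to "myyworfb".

Looking at the pairs, the operation is to move the last 3 characters to the front (rotate right by 3).
On "myyworfb" that produces "rfbmyywo".

rfbmyywo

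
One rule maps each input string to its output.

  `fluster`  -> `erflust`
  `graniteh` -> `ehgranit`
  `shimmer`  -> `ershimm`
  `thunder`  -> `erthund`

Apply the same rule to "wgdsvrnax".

axwgdsvrn

In each case the input is transformed by: move the last 2 characters to the front (rotate right by 2).
For "wgdsvrnax" the result is "axwgdsvrn".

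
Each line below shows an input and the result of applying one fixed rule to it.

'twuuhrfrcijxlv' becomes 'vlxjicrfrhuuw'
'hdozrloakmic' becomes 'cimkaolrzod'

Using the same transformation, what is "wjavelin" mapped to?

nilevaj

The transformation: reverse the string, then delete the last character.
For "wjavelin", step one produces "nilevajw"; step two turns that into "nilevaj".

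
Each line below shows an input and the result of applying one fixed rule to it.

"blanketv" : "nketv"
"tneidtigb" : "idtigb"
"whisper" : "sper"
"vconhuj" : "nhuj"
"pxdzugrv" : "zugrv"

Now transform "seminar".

The pattern: delete the first 3 characters.
Doing the same to "seminar": "inar".

inar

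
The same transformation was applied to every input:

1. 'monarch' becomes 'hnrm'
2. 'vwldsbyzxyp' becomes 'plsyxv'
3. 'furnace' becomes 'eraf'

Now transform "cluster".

Looking at the pairs, the operation is to keep every other character starting from the first (positions 1st, 3rd, 5th, ...), then swap the first and last characters.
On "cluster": the first step gives "cutr", and the second then gives "rutc".

rutc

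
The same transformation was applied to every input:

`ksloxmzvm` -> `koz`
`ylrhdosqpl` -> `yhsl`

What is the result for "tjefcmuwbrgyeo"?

The pattern: keep one character in every 3, starting at position 1 (positions 1st, 4th, 7th, ...).
So "tjefcmuwbrgyeo" becomes "tfure".

tfure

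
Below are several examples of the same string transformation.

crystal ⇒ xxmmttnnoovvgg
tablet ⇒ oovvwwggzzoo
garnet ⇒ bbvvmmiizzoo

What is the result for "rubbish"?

The transformation: shift every letter 5 places backward in the alphabet (wrapping around), then double every character.
On "rubbish": the first step gives "mpwwdnc", and the second then gives "mmppwwwwddnncc".

mmppwwwwddnncc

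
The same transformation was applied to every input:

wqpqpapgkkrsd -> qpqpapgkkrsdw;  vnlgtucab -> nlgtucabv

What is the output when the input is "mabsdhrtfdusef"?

absdhrtfdusefm

What's happening: move the first character to the end.
"mabsdhrtfdusef" → "absdhrtfdusefm".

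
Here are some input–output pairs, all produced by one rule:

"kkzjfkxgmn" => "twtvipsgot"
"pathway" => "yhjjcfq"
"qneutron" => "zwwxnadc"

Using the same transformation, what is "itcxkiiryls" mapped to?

rbculhgatrr

What's happening: shift every letter 9 places forward in the alphabet (wrapping around), then take characters alternately from the front and the back (1st, last, 2nd, 2nd-last, ...).
On "itcxkiiryls": the first step gives "rclgtrrahub", and the second then gives "rbculhgatrr".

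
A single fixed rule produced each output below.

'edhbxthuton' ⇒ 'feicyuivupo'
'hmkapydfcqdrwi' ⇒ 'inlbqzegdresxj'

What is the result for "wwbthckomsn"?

The pattern: shift every letter 1 place forward in the alphabet (wrapping around).
"wwbthckomsn" → "xxcuidlpnto".

xxcuidlpnto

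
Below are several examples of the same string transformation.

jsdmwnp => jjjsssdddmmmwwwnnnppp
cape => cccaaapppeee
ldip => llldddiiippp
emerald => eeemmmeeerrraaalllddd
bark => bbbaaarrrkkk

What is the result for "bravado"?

bbbrrraaavvvaaadddooo

The pattern: repeat every character 3 times.
Doing the same to "bravado": "bbbrrraaavvvaaadddooo".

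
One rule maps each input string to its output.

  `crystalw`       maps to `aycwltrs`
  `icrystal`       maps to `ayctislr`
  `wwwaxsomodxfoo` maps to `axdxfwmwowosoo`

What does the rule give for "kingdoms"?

dsgoinkm

Rule — sort the characters into alphabetical order, then take characters alternately from the front and the back (1st, last, 2nd, 2nd-last, ...).
"kingdoms" → "dgikmnos" → "dsgoinkm".
(Check on "wwwaxsomodxfoo": → "adfmooooswwwxx" → "axdxfwmwowosoo" ✓)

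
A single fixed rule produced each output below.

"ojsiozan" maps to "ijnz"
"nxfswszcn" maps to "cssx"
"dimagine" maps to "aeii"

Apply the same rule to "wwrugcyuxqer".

In each case the input is transformed by: keep every other character starting from the second (positions 2nd, 4th, 6th, ...), then sort the characters into alphabetical order.
Starting from "wwrugcyuxqer": after the first operation, "wucuqr"; after the second, "cqruuw".
(Check on "nxfswszcn": → "xssc" → "cssx" ✓)

cqruuw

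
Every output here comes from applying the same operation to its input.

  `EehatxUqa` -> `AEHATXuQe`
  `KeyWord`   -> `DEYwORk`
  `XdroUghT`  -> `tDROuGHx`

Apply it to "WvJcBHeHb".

Rule — swap the first and last characters, then flip the case of every letter.
On "WvJcBHeHb": the first step gives "bvJcBHeHW", and the second then gives "BVjCbhEhw".

BVjCbhEhw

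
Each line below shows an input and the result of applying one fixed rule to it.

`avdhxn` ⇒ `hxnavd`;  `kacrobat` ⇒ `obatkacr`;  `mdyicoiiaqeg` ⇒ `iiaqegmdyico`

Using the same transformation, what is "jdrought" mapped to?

ughtjdro

What's happening: swap the front and back halves of the string.
Doing the same to "jdrought": "ughtjdro".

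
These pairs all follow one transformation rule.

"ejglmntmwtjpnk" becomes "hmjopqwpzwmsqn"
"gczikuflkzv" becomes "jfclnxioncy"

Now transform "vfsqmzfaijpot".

In each case the input is transformed by: shift every letter 3 places forward in the alphabet (wrapping around).
Doing the same to "vfsqmzfaijpot": "yivtpcidlmsrw".

yivtpcidlmsrw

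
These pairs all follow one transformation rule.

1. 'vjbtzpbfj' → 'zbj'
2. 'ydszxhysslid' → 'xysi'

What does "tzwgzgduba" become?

zdb

What's happening: keep every other character starting from the first (positions 1st, 3rd, 5th, ...), then delete the first 2 characters.
Starting from "tzwgzgduba": after the first operation, "twzdb"; after the second, "zdb".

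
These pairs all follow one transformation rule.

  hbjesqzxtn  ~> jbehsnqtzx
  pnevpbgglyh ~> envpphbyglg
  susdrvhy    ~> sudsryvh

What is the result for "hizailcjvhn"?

ziahinlhcvj

Rule — move the first 2 characters to the end (rotate left by 2), then take characters alternately from the front and the back (1st, last, 2nd, 2nd-last, ...).
"hizailcjvhn" → "ziahinlhcvj".
(Check on "hbjesqzxtn": → "jesqzxtnhb" → "jbehsnqtzx" ✓)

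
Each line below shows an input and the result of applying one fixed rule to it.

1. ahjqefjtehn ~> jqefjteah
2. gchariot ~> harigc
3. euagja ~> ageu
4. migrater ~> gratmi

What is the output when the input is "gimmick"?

The rule is to delete the last 2 characters, then move the first 2 characters to the end (rotate left by 2).
"gimmick" → "gimmi" → "mmigi".
(Check on "euagja": → "euag" → "ageu" ✓)

mmigi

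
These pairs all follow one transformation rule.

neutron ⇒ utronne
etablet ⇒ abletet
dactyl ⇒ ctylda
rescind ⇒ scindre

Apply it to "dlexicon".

The transformation: move the first 2 characters to the end (rotate left by 2).
Applying that to "dlexicon" gives "exicondl".

exicondl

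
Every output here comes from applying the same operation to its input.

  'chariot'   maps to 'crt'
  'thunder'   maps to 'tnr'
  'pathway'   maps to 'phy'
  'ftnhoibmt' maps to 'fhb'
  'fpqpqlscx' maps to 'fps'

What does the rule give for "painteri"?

pnr

Rule — keep one character in every 3, starting at position 1 (positions 1st, 4th, 7th, ...).
For "painteri" the result is "pnr".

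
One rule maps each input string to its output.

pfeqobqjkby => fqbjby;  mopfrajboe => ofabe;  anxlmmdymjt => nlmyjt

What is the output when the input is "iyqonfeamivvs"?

Each output is the input with this applied: swap each adjacent pair of characters (1↔2, 3↔4, ...), then keep every other character starting from the first (positions 1st, 3rd, 5th, ...).
For "iyqonfeamivvs" the result is "yofaivs".

yofaivs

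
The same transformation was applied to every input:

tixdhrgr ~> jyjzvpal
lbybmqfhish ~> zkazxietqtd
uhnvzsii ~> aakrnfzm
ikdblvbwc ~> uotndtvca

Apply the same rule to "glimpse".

wkheady

The pattern: shift every letter 8 places backward in the alphabet (wrapping around), then reverse the string.
"glimpse" → "ydaehkw" → "wkheady".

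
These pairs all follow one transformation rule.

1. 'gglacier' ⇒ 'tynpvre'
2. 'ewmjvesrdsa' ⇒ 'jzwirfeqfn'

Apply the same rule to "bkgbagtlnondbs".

xtontgyabaqof

The pattern: delete the first character, then shift every letter 13 places forward in the alphabet (wrapping around) — i.e. ROT13.
Working it through for "bkgbagtlnondbs": intermediate "kgbagtlnondbs", final "xtontgyabaqof".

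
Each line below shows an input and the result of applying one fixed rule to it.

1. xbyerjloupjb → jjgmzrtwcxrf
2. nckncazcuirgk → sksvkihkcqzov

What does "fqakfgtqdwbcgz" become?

The pattern: shift every letter 8 places forward in the alphabet (wrapping around), then swap the first and last characters.
Starting from "fqakfgtqdwbcgz": after the first operation, "nyisnobylejkoh"; after the second, "hyisnobylejkon".

hyisnobylejkon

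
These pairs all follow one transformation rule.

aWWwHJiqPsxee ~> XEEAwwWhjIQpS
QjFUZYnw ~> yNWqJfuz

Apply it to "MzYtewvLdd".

Each output is the input with this applied: flip the case of every letter, then move the last 3 characters to the front (rotate right by 3).
"MzYtewvLdd" → "mZyTEWVlDD" → "lDDmZyTEWV".
(Check on "QjFUZYnw": → "qJfuzyNW" → "yNWqJfuz" ✓)

lDDmZyTEWV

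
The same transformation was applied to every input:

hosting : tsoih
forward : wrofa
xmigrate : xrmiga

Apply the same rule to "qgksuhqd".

usqkhg

The rule is to delete the last 2 characters, then sort the characters into reverse alphabetical order.
Working it through for "qgksuhqd": intermediate "qgksuh", final "usqkhg".
(Check on "xmigrate": → "xmigra" → "xrmiga" ✓)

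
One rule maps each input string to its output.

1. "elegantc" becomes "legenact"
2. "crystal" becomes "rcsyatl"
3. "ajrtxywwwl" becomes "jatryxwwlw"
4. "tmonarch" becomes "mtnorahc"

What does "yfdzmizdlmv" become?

fyzdimdzmlv

The rule is to swap each adjacent pair of characters (1↔2, 3↔4, ...).
On "yfdzmizdlmv" that produces "fyzdimdzmlv".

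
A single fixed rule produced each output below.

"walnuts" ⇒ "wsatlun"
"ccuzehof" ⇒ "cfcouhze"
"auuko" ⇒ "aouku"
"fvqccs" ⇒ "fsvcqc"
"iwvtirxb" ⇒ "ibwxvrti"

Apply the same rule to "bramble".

The transformation: take characters alternately from the front and the back (1st, last, 2nd, 2nd-last, ...).
"bramble" → "berlabm".

berlabm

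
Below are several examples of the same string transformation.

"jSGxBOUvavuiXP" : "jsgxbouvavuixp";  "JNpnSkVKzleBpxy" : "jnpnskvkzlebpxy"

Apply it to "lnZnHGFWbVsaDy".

Rule — convert every letter to lowercase.
On "lnZnHGFWbVsaDy" that produces "lnznhgfwbvsady".

lnznhgfwbvsady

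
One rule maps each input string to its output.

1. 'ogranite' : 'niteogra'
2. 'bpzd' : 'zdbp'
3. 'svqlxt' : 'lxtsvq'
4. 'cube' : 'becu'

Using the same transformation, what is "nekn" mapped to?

knne

The rule is to swap the front and back halves of the string.
Applying that to "nekn" gives "knne".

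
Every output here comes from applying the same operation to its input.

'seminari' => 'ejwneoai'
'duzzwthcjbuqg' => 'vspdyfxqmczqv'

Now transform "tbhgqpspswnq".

cmlolosjmpxd

The rule is to shift every letter 4 places backward in the alphabet (wrapping around), then move the first 3 characters to the end (rotate left by 3).
Applying both steps to "tbhgqpspswnq": "pxdcmlolosjm", then "cmlolosjmpxd".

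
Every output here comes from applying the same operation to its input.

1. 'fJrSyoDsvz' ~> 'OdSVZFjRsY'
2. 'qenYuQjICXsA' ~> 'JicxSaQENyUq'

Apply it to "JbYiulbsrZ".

LBSRzjByIU

Looking at the pairs, the operation is to swap the front and back halves of the string, then flip the case of every letter.
On "JbYiulbsrZ" that produces "LBSRzjByIU".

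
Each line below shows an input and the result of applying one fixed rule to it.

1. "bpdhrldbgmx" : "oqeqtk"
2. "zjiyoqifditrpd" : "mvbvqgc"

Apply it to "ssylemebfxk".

Each output is the input with this applied: keep every other character starting from the first (positions 1st, 3rd, 5th, ...), then shift every letter 13 places forward in the alphabet (wrapping around) — i.e. ROT13.
Working it through for "ssylemebfxk": intermediate "syeefk", final "flrrsx".

flrrsx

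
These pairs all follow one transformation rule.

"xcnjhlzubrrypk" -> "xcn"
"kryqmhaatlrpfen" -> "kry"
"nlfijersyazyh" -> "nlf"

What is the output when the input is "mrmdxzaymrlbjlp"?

mrm

The transformation: keep only the first 3 characters.
Applying that to "mrmdxzaymrlbjlp" gives "mrm".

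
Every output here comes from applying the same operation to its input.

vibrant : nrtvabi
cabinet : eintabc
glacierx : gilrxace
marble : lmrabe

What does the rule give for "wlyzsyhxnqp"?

Rule — sort the characters into alphabetical order, then move the first 3 characters to the end (rotate left by 3).
For "wlyzsyhxnqp", step one produces "hlnpqswxyyz"; step two turns that into "pqswxyyzhln".

pqswxyyzhln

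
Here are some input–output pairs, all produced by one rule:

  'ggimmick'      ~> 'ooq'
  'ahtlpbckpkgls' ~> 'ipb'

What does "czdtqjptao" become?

Each output is the input with this applied: shift every letter 8 places forward in the alphabet (wrapping around), then keep only the first 3 characters.
Doing the same to "czdtqjptao": "khl".

khl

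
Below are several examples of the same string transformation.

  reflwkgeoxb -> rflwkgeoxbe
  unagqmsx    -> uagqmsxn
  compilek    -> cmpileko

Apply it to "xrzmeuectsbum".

xzmeuectsbumr

Each output is the input with this applied: move the first character to the end, then swap the first and last characters.
Starting from "xrzmeuectsbum": after the first operation, "rzmeuectsbumx"; after the second, "xzmeuectsbumr".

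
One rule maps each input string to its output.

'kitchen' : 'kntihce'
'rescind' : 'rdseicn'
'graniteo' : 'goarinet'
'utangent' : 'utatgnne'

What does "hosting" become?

The pattern: move the last character to the front, then swap each adjacent pair of characters (1↔2, 3↔4, ...).
For "hosting", step one produces "ghostin"; step two turns that into "hgsoitn".

hgsoitn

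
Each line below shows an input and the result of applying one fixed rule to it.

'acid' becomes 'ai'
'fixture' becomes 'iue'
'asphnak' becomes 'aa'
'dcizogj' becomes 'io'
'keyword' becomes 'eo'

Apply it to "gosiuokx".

oiuo

What's happening: keep only the vowels.
Doing the same to "gosiuokx": "oiuo".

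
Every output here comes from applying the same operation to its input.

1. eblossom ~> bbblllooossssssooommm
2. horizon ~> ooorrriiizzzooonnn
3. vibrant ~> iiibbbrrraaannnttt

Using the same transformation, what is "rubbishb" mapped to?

uuubbbbbbiiissshhhbbb

Rule — delete the first character, then repeat every character 3 times.
Doing the same to "rubbishb": "uuubbbbbbiiissshhhbbb".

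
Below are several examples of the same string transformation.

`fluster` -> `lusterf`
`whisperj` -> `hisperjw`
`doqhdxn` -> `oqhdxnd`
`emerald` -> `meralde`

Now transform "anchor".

The rule is to move the first character to the end.
For "anchor" the result is "nchora".

nchora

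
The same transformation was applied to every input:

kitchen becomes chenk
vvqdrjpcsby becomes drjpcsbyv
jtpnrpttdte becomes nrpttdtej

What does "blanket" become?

The rule is to move the first 3 characters to the end (rotate left by 3), then delete the last 2 characters.
Working it through for "blanket": intermediate "nketbla", final "nketb".

nketb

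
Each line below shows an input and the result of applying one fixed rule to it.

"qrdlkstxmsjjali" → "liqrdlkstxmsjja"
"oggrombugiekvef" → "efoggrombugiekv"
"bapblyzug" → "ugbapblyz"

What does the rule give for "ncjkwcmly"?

Rule — move the last 2 characters to the front (rotate right by 2).
"ncjkwcmly" → "lyncjkwcm".

lyncjkwcm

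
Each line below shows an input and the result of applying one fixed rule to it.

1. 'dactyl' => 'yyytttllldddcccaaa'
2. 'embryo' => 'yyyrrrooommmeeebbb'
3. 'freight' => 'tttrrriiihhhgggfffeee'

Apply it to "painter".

tttrrrpppnnniiieeeaaa

Rule — sort the characters into reverse alphabetical order, then repeat every character 3 times.
Working it through for "painter": intermediate "trpniea", final "tttrrrpppnnniiieeeaaa".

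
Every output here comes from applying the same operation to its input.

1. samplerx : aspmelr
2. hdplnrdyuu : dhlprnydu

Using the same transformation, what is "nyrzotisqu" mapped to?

ynzrtosiq

The rule is to delete the last character, then swap each adjacent pair of characters (1↔2, 3↔4, ...).
"nyrzotisqu" → "nyrzotisq" → "ynzrtosiq".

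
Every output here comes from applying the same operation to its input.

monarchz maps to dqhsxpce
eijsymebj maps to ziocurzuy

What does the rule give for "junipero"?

The transformation: shift every letter 10 places backward in the alphabet (wrapping around), then move the first 2 characters to the end (rotate left by 2).
Starting from "junipero": after the first operation, "zkdyfuhe"; after the second, "dyfuhezk".

dyfuhezk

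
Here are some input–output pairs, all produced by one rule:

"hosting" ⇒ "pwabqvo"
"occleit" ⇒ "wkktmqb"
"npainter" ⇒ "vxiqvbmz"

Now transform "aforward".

The rule is to shift every letter 8 places forward in the alphabet (wrapping around).
So "aforward" becomes "inwzeizl".

inwzeizl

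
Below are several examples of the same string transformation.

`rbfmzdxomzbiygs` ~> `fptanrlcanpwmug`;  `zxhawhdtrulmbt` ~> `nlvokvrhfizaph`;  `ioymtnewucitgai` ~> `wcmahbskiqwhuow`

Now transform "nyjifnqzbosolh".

In each case the input is transformed by: shift every letter 12 places backward in the alphabet (wrapping around).
So "nyjifnqzbosolh" becomes "bmxwtbenpcgczv".

bmxwtbenpcgczv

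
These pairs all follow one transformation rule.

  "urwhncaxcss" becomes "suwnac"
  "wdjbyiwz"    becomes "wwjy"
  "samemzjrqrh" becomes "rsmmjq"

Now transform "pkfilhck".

cpfl

Rule — move the last 2 characters to the front (rotate right by 2), then keep every other character starting from the first (positions 1st, 3rd, 5th, ...).
Starting from "pkfilhck": after the first operation, "ckpkfilh"; after the second, "cpfl".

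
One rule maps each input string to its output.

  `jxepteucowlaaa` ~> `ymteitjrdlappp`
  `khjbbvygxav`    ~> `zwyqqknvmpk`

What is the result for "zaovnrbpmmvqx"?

Rule — shift every letter 11 places backward in the alphabet (wrapping around).
On "zaovnrbpmmvqx" that produces "opdkcgqebbkfm".

opdkcgqebbkfm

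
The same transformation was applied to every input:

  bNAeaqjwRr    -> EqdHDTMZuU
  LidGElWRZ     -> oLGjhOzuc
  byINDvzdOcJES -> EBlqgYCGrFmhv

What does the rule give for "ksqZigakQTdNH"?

NVTcLJDNtwGqk

The rule is to shift every letter 3 places forward in the alphabet (wrapping around), then flip the case of every letter.
"ksqZigakQTdNH" → "nvtCljdnTWgQK" → "NVTcLJDNtwGqk".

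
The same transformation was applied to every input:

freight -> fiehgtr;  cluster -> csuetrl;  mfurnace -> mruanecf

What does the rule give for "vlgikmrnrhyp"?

The transformation: swap each adjacent pair of characters (1↔2, 3↔4, ...), then move the first character to the end.
For "vlgikmrnrhyp", step one produces "lvigmknrhrpy"; step two turns that into "vigmknrhrpyl".

vigmknrhrpyl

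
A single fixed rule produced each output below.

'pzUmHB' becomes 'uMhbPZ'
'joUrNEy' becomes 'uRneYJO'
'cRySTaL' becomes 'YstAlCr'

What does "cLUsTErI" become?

The rule is to move the first 2 characters to the end (rotate left by 2), then flip the case of every letter.
On "cLUsTErI": the first step gives "UsTErIcL", and the second then gives "uSteRiCl".

uSteRiCl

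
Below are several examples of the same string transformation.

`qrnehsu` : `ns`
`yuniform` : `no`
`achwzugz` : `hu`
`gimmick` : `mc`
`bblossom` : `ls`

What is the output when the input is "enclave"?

The pattern: keep one character in every 3, starting at position 3 (positions 3rd, 6th, 9th, ...).
Doing the same to "enclave": "cv".

cv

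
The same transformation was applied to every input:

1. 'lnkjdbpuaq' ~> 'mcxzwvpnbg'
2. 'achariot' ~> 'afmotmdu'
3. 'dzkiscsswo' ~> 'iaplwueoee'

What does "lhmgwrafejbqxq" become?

Each output is the input with this applied: shift every letter 12 places forward in the alphabet (wrapping around), then move the last 2 characters to the front (rotate right by 2).
Applying that to "lhmgwrafejbqxq" gives "jcxtysidmrqvnc".
(Check on "lnkjdbpuaq": → "xzwvpnbgmc" → "mcxzwvpnbg" ✓)

jcxtysidmrqvnc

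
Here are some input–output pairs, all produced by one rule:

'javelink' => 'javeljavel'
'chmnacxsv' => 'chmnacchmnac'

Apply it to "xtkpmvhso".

xtkpmvxtkpmv

The transformation: delete the last 3 characters, then write the whole string twice.
"xtkpmvhso" → "xtkpmv" → "xtkpmvxtkpmv".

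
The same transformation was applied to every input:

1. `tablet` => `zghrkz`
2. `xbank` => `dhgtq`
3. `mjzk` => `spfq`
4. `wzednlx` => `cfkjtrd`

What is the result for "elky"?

krqe

Rule — shift every letter 6 places forward in the alphabet (wrapping around).
On "elky" that produces "krqe".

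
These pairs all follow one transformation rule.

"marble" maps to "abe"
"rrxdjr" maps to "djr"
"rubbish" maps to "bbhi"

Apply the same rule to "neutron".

Rule — sort the characters into alphabetical order, then delete the last 3 characters.
Applying both steps to "neutron": "ennortu", then "enno".

enno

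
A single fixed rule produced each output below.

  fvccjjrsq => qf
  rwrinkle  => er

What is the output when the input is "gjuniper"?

rg

Each output is the input with this applied: move the last character to the front, then keep only the first 2 characters.
For "gjuniper", step one produces "rgjunipe"; step two turns that into "rg".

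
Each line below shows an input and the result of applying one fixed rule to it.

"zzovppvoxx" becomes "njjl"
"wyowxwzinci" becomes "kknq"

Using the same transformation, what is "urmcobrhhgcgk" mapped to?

In each case the input is transformed by: shift every letter 12 places backward in the alphabet (wrapping around), then keep one character in every 3, starting at position 1 (positions 1st, 4th, 7th, ...).
For "urmcobrhhgcgk", step one produces "ifaqcpfvvuquy"; step two turns that into "iqfuy".

iqfuy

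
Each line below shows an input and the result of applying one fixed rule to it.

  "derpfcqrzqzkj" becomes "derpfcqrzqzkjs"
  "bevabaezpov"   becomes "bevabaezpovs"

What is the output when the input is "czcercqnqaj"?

czcercqnqajs

Each output is the input with this applied: append "s".
Doing the same to "czcercqnqaj": "czcercqnqajs".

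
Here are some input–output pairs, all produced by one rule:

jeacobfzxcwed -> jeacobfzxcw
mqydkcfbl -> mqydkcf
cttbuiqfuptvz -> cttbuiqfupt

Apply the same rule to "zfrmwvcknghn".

Looking at the pairs, the operation is to delete the last 2 characters.
On "zfrmwvcknghn" that produces "zfrmwvckng".

zfrmwvckng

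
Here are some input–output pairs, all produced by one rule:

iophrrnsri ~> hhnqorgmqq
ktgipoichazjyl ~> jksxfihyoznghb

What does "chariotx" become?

In each case the input is transformed by: take characters alternately from the front and the back (1st, last, 2nd, 2nd-last, ...), then shift every letter 1 place backward in the alphabet (wrapping around).
Applying both steps to "chariotx": "cxhtaori", then "bwgsznqh".
(Check on "iophrrnsri": → "iiorpshnrr" → "hhnqorgmqq" ✓)

bwgsznqh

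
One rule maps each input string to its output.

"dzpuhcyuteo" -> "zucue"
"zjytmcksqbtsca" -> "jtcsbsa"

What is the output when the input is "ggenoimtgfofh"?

In each case the input is transformed by: keep every other character starting from the second (positions 2nd, 4th, 6th, ...).
On "ggenoimtgfofh" that produces "gnitff".

gnitff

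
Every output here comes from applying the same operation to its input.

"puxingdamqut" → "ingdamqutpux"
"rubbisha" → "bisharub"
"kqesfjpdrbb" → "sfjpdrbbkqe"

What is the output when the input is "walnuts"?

The pattern: move the first 3 characters to the end (rotate left by 3).
Doing the same to "walnuts": "nutswal".

nutswal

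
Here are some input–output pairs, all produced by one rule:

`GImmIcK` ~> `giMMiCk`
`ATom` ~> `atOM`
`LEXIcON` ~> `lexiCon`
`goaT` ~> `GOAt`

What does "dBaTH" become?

Looking at the pairs, the operation is to flip the case of every letter.
"dBaTH" → "DbAth".

DbAth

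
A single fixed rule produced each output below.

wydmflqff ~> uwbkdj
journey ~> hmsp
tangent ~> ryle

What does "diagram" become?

The pattern: shift every letter 2 places backward in the alphabet (wrapping around), then delete the last 3 characters.
Applying both steps to "diagram": "bgyepyk", then "bgye".

bgye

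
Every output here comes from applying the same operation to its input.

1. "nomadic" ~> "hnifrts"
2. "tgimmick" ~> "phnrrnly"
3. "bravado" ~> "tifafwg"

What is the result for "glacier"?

Rule — reverse the string, then shift every letter 5 places forward in the alphabet (wrapping around).
For "glacier", step one produces "reicalg"; step two turns that into "wjnhfql".

wjnhfql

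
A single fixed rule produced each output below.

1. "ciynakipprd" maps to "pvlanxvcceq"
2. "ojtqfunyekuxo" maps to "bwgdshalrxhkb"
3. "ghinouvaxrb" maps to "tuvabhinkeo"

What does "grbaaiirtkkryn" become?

teonnvvegxxela

The pattern: shift every letter 13 places forward in the alphabet (wrapping around) — i.e. ROT13.
On "grbaaiirtkkryn" that produces "teonnvvegxxela".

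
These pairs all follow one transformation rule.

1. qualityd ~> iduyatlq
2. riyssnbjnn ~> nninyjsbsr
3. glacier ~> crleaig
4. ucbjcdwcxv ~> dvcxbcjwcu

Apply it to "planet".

ntleap

What's happening: take characters alternately from the front and the back (1st, last, 2nd, 2nd-last, ...), then swap the first and last characters.
"planet" → "ptlean" → "ntleap".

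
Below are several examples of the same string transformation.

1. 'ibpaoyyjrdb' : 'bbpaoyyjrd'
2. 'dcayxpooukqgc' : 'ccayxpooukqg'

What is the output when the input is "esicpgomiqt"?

What's happening: delete the first character, then move the last character to the front.
Working it through for "esicpgomiqt": intermediate "sicpgomiqt", final "tsicpgomiq".
(Check on "dcayxpooukqgc": → "cayxpooukqgc" → "ccayxpooukqg" ✓)

tsicpgomiq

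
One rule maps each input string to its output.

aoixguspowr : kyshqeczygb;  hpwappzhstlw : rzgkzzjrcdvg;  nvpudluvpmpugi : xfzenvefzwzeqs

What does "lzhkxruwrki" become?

What's happening: shift every letter 10 places forward in the alphabet (wrapping around).
For "lzhkxruwrki" the result is "vjruhbegbus".

vjruhbegbus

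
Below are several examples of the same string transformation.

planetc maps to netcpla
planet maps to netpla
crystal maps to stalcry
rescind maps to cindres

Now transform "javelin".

The transformation: move the first 3 characters to the end (rotate left by 3).
On "javelin" that produces "elinjav".

elinjav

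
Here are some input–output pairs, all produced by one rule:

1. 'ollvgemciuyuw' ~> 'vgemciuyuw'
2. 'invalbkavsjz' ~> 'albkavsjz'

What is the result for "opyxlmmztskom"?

xlmmztskom

Each output is the input with this applied: delete the first 3 characters.
On "opyxlmmztskom" that produces "xlmmztskom".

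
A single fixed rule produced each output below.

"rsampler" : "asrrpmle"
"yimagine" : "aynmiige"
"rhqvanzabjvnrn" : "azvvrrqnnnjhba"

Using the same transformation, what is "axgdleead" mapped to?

Each output is the input with this applied: sort the characters into reverse alphabetical order, then move the last character to the front.
On "axgdleead": the first step gives "xlgeeddaa", and the second then gives "axlgeedda".

axlgeedda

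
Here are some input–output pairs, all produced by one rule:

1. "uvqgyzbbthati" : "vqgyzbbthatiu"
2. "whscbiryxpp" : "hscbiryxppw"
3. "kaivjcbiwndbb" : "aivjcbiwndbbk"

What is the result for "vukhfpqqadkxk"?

What's happening: move the first character to the end.
Doing the same to "vukhfpqqadkxk": "ukhfpqqadkxkv".

ukhfpqqadkxkv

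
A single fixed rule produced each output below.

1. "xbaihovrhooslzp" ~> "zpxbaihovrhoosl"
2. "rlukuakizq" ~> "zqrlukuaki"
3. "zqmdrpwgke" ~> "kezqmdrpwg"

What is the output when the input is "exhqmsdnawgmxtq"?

tqexhqmsdnawgmx

The transformation: move the last 2 characters to the front (rotate right by 2).
So "exhqmsdnawgmxtq" becomes "tqexhqmsdnawgmx".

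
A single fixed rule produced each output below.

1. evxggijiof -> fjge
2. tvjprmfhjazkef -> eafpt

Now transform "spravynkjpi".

The rule is to keep one character in every 3, starting at position 1 (positions 1st, 4th, 7th, ...), then reverse the string.
On "spravynkjpi" that produces "pnas".

pnas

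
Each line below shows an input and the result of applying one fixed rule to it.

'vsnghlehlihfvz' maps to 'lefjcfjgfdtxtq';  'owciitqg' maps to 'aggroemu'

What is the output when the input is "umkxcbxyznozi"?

In each case the input is transformed by: move the first 2 characters to the end (rotate left by 2), then shift every letter 2 places backward in the alphabet (wrapping around).
Doing the same to "umkxcbxyznozi": "ivazvwxlmxgsk".
(Check on "vsnghlehlihfvz": → "nghlehlihfvzvs" → "lefjcfjgfdtxtq" ✓)

ivazvwxlmxgsk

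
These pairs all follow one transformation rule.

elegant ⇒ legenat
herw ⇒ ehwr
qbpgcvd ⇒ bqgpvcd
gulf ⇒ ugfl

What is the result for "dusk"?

udks

The rule is to swap each adjacent pair of characters (1↔2, 3↔4, ...).
For "dusk" the result is "udks".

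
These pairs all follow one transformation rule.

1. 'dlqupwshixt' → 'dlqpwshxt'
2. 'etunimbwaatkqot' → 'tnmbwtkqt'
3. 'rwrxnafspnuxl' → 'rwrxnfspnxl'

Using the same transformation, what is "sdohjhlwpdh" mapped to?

Each output is the input with this applied: remove every vowel.
For "sdohjhlwpdh" the result is "sdhjhlwpdh".

sdhjhlwpdh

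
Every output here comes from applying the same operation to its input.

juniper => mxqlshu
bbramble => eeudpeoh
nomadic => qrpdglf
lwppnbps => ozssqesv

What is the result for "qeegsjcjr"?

Looking at the pairs, the operation is to shift every letter 3 places forward in the alphabet (wrapping around).
"qeegsjcjr" → "thhjvmfmu".

thhjvmfmu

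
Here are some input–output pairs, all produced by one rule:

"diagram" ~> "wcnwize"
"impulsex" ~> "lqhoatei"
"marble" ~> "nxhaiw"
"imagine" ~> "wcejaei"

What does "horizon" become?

nevkjdk

The transformation: shift every letter 4 places backward in the alphabet (wrapping around), then move the first 2 characters to the end (rotate left by 2).
For "horizon", step one produces "dknevkj"; step two turns that into "nevkjdk".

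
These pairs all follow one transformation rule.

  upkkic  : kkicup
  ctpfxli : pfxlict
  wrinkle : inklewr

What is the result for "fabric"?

bricfa

The rule is to move the first 2 characters to the end (rotate left by 2).
For "fabric" the result is "bricfa".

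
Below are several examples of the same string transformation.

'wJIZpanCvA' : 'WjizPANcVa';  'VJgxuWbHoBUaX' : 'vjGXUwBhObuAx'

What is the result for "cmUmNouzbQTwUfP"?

CMuMnOUZBqtWuFp

What's happening: flip the case of every letter.
So "cmUmNouzbQTwUfP" becomes "CMuMnOUZBqtWuFp".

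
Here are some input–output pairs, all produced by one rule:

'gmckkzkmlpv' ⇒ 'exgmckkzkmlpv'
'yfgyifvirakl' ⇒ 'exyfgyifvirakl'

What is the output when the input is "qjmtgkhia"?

exqjmtgkhia

What's happening: prepend "ex".
Doing the same to "qjmtgkhia": "exqjmtgkhia".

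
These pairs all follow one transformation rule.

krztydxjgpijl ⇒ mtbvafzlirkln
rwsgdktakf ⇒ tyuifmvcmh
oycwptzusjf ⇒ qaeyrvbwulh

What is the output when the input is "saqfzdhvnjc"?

What's happening: shift every letter 2 places forward in the alphabet (wrapping around).
Applying that to "saqfzdhvnjc" gives "ucshbfjxple".

ucshbfjxple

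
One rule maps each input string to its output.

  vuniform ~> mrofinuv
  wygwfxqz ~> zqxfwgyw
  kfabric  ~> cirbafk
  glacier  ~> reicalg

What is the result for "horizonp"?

Rule — reverse the string.
So "horizonp" becomes "pnoziroh".

pnoziroh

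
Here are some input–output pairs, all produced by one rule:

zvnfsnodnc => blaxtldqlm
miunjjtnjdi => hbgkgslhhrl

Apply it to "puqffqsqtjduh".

The pattern: move the last 3 characters to the front (rotate right by 3), then shift every letter 2 places backward in the alphabet (wrapping around).
For "puqffqsqtjduh", step one produces "duhpuqffqsqtj"; step two turns that into "bsfnsoddoqorh".
(Check on "miunjjtnjdi": → "jdimiunjjtn" → "hbgkgslhhrl" ✓)

bsfnsoddoqorh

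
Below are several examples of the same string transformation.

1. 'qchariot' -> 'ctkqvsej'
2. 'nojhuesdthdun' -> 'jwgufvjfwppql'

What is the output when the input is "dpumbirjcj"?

What's happening: shift every letter 2 places forward in the alphabet (wrapping around), then move the first 3 characters to the end (rotate left by 3).
Applying both steps to "dpumbirjcj": "frwodktlel", then "odktlelfrw".

odktlelfrw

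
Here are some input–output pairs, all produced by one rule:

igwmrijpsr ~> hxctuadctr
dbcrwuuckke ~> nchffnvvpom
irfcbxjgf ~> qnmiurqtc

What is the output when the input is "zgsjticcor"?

The rule is to move the first 2 characters to the end (rotate left by 2), then shift every letter 11 places forward in the alphabet (wrapping around).
On "zgsjticcor": the first step gives "sjticcorzg", and the second then gives "duetnnzckr".

duetnnzckr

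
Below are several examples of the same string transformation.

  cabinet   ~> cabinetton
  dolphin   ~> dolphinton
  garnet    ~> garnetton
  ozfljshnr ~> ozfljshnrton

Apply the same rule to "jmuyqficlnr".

jmuyqficlnrton

Each output is the input with this applied: append "ton".
Applying that to "jmuyqficlnr" gives "jmuyqficlnrton".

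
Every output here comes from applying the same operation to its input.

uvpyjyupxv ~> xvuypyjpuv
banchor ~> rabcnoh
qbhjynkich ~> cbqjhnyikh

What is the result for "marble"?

lambre

Rule — swap each adjacent pair of characters (1↔2, 3↔4, ...), then move the last character to the front.
For "marble", step one produces "ambrel"; step two turns that into "lambre".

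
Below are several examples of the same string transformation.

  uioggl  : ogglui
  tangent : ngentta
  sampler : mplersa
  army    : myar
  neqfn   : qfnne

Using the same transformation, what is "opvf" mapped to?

Each output is the input with this applied: move the first 2 characters to the end (rotate left by 2).
Doing the same to "opvf": "vfop".

vfop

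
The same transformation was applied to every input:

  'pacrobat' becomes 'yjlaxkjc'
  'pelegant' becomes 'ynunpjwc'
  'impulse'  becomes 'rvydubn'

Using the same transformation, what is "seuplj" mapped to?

bndyus

The rule is to shift every letter 9 places forward in the alphabet (wrapping around).
"seuplj" → "bndyus".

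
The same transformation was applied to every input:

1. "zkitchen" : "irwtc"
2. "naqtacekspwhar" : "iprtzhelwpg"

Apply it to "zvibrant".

qgpci

The rule is to delete the first 3 characters, then shift every letter 11 places backward in the alphabet (wrapping around).
Applying both steps to "zvibrant": "brant", then "qgpci".
(Check on "naqtacekspwhar": → "tacekspwhar" → "iprtzhelwpg" ✓)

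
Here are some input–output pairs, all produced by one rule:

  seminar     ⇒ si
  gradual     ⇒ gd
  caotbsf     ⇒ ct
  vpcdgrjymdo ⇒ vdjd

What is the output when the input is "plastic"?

ps

Looking at the pairs, the operation is to move the last character to the front, then keep one character in every 3, starting at position 2 (positions 2nd, 5th, 8th, ...).
Working it through for "plastic": intermediate "cplasti", final "ps".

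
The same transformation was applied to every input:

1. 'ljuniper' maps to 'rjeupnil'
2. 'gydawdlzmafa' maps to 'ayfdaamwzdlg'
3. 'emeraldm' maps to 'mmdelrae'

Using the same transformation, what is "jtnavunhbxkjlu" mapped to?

Each output is the input with this applied: take characters alternately from the front and the back (1st, last, 2nd, 2nd-last, ...), then move the first character to the end.
Working it through for "jtnavunhbxkjlu": intermediate "jutlnjakvxubnh", final "utlnjakvxubnhj".
(Check on "gydawdlzmafa": → "gayfdaamwzdl" → "ayfdaamwzdlg" ✓)

utlnjakvxubnhj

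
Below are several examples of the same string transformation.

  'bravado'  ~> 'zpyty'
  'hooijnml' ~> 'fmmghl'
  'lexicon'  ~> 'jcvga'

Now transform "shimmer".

qfgkk

The pattern: delete the last 2 characters, then shift every letter 2 places backward in the alphabet (wrapping around).
Working it through for "shimmer": intermediate "shimm", final "qfgkk".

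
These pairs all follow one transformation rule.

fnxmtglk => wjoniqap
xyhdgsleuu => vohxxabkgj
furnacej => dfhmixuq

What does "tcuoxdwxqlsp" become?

zatovswfxrag

Looking at the pairs, the operation is to swap the front and back halves of the string, then shift every letter 3 places forward in the alphabet (wrapping around).
For "tcuoxdwxqlsp", step one produces "wxqlsptcuoxd"; step two turns that into "zatovswfxrag".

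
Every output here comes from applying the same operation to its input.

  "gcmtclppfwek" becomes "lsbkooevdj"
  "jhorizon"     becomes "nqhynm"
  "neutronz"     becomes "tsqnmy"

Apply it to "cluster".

trsdq

The transformation: shift every letter 1 place backward in the alphabet (wrapping around), then delete the first 2 characters.
Working it through for "cluster": intermediate "bktrsdq", final "trsdq".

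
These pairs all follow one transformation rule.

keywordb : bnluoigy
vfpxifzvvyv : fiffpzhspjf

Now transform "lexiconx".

The transformation: shift every letter 10 places forward in the alphabet (wrapping around), then move the last 3 characters to the front (rotate right by 3).
On "lexiconx": the first step gives "vohsmyxh", and the second then gives "yxhvohsm".

yxhvohsm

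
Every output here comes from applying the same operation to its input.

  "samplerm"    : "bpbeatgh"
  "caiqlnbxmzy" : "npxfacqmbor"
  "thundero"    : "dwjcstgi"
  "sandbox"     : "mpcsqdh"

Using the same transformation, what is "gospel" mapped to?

adhetv

In each case the input is transformed by: shift every letter 11 places backward in the alphabet (wrapping around), then swap the first and last characters.
"gospel" → "vdheta" → "adhetv".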